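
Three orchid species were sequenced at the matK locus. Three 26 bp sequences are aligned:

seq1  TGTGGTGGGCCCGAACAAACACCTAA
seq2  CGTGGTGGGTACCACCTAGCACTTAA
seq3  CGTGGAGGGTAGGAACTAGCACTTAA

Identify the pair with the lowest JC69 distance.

seq1–seq2: 8/26 differ, p = 0.308, d = 0.396.
seq1–seq3: 8/26 differ, p = 0.308, d = 0.396.
seq2–seq3: 4/26 differ, p = 0.154, d = 0.172.
The smallest distance is between seq2 and seq3.

seq2 and seq3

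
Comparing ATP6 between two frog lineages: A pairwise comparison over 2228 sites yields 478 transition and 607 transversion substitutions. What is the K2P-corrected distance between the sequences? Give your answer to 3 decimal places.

0.801

P = 478/2228 ≈ 0.214542 and Q = 607/2228 ≈ 0.272442.
Under the Kimura two-parameter model, d = −½ ln(1 − 2P − Q) − ¼ ln(1 − 2Q).
1 − 2P − Q = 0.298474, giving −½ ln(0.298474) = 0.604536.
1 − 2Q = 0.455116, giving −¼ ln(0.455116) = 0.196801.
d = 0.604536 + 0.196801 = 0.801337.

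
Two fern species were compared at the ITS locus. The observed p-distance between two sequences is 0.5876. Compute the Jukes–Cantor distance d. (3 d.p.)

1.148

d = −(3/4) ln(1 − 4p/3) = −0.75 ln(1 − 0.783467) = −0.75 ln(0.216533)
  = −0.75 × (-1.530012) = 1.147509 substitutions/site.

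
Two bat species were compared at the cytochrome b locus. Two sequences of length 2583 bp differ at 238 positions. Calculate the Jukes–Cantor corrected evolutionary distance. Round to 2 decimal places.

p = 238/2583 ≈ 0.092141.
d = −(3/4) ln(1 − 4p/3) = −0.75 ln(1 − 0.122855) = −0.75 ln(0.877145)
  = −0.75 × (-0.131083) = 0.098312 substitutions/site.

0.10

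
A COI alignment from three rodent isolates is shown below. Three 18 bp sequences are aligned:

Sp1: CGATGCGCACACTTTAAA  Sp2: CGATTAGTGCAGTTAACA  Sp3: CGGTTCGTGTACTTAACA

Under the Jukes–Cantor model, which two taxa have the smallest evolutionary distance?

Sp2 and Sp3

Sp1–Sp2: 7/18 differ, p = 0.389, d = 0.548.
Sp1–Sp3: 7/18 differ, p = 0.389, d = 0.548.
Sp2–Sp3: 4/18 differ, p = 0.222, d = 0.264.
The smallest distance is between Sp2 and Sp3.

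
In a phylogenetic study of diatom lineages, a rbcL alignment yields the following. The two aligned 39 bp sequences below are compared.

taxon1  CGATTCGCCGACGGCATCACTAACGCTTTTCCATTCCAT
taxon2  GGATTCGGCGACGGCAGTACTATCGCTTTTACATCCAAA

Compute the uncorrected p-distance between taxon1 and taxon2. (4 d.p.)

The sequences differ at 9 of 39 positions (sites 1, 8, 17, 18, 23, 31, 35, 37, 39).
p = 9/39 = 0.230769… ≈ 0.2308 (to 4 d.p.).

0.2308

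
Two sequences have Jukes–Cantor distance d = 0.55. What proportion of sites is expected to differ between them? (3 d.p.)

0.390

p = (3/4)(1 − e^(−4d/3)) = 0.75 × (1 − e^(-0.733333)) = 0.75 × (1 − 0.480305) = 0.389771.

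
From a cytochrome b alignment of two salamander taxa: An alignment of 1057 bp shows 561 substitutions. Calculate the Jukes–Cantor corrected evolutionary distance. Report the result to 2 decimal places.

0.92

p = 561/1057 ≈ 0.530747.
d = −(3/4) ln(1 − 4p/3) = −0.75 ln(1 − 0.707663) = −0.75 ln(0.292337)
  = −0.75 × (-1.229848) = 0.922386 substitutions/site.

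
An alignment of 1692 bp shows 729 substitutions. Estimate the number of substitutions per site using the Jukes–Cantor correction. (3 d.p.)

0.641

p = 729/1692 ≈ 0.430851.
d = −(3/4) ln(1 − 4p/3) = −0.75 ln(1 − 0.574468) = −0.75 ln(0.425532)
  = −0.75 × (-0.854415) = 0.640811 substitutions/site.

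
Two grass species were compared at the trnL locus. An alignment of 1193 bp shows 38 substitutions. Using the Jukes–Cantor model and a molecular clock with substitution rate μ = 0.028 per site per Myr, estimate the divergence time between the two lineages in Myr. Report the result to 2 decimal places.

p = 38/1193 ≈ 0.031852.
d = −(3/4) ln(1 − 4p/3) = −0.75 ln(1 − 0.042469) = −0.75 ln(0.957531)
  = −0.75 × (-0.043397) = 0.032548 substitutions/site.
Under a molecular clock d = 2μt, so t = d/(2μ) = 0.032548 / (2 × 0.028) = 0.58 Myr.

0.58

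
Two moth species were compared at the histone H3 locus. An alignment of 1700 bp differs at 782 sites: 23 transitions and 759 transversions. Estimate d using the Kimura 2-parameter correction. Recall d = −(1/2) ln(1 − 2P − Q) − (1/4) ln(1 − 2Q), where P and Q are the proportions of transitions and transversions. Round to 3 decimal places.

0.879

P = 23/1700 ≈ 0.013529 and Q = 759/1700 ≈ 0.446471.
Under the Kimura two-parameter model, d = −½ ln(1 − 2P − Q) − ¼ ln(1 − 2Q).
1 − 2P − Q = 0.526471, giving −½ ln(0.526471) = 0.320780.
1 − 2Q = 0.107058, giving −¼ ln(0.107058) = 0.558596.
d = 0.320780 + 0.558596 = 0.879376.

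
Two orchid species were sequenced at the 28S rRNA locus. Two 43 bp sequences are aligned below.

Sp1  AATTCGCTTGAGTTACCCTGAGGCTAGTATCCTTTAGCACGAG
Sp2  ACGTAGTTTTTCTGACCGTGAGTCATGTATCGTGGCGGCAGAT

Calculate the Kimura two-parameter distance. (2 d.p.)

Of 43 sites, 1 differences are transitions and 19 are transversions, so P = 1/43 ≈ 0.023256 and Q = 19/43 ≈ 0.44186.
Under the Kimura two-parameter model, d = −½ ln(1 − 2P − Q) − ¼ ln(1 − 2Q).
1 − 2P − Q = 0.511628, giving −½ ln(0.511628) = 0.335079.
1 − 2Q = 0.11628, giving −¼ ln(0.11628) = 0.537939.
d = 0.335079 + 0.537939 = 0.873018.

0.87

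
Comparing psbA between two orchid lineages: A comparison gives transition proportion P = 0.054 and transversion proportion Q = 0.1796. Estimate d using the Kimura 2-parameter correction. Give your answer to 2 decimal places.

Under the Kimura two-parameter model, d = −½ ln(1 − 2P − Q) − ¼ ln(1 − 2Q).
1 − 2P − Q = 0.7124, giving −½ ln(0.7124) = 0.169558.
1 − 2Q = 0.6408, giving −¼ ln(0.6408) = 0.111259.
d = 0.169558 + 0.111259 = 0.280817.

0.28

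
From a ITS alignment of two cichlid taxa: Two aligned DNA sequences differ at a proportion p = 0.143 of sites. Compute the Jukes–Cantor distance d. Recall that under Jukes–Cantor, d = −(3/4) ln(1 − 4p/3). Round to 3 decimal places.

0.159

d = −(3/4) ln(1 − 4p/3) = −0.75 ln(1 − 0.190667) = −0.75 ln(0.809333)
  = −0.75 × (-0.211545) = 0.158659 substitutions/site.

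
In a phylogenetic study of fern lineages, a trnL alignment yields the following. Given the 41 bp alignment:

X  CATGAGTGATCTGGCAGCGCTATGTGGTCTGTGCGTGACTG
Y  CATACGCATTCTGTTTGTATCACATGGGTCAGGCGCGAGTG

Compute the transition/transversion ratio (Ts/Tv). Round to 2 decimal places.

Transitions are A↔G and C↔T; transversions are all other mismatches.
Transitions: 14. Transversions: 7.
R = 14/7 = 2.00.

2.00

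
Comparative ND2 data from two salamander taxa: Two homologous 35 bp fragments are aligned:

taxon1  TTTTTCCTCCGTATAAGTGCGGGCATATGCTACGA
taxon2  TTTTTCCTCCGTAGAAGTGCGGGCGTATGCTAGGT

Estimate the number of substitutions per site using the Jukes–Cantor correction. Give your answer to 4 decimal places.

0.1240

The sequences differ at 4 of 35 sites (14, 25, 33, 35), so p = 4/35 ≈ 0.114286.
d = −(3/4) ln(1 − 4p/3) = −0.75 ln(1 − 0.152381) = −0.75 ln(0.847619)
  = −0.75 × (-0.165324) = 0.123993 substitutions/site.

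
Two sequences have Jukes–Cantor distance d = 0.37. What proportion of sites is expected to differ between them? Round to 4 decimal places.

p = (3/4)(1 − e^(−4d/3)) = 0.75 × (1 − e^(-0.493333)) = 0.75 × (1 − 0.610588) = 0.292059.

0.2921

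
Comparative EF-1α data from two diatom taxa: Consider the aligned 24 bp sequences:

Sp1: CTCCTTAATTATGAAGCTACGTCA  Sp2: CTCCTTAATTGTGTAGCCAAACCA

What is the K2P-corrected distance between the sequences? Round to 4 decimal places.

0.3151

Of 24 sites, 4 differences are transitions and 2 are transversions, so P = 4/24 ≈ 0.166667 and Q = 2/24 ≈ 0.083333.
Under the Kimura two-parameter model, d = −½ ln(1 − 2P − Q) − ¼ ln(1 − 2Q).
1 − 2P − Q = 0.583333, giving −½ ln(0.583333) = 0.269499.
1 − 2Q = 0.833334, giving −¼ ln(0.833334) = 0.045580.
d = 0.269499 + 0.045580 = 0.315079.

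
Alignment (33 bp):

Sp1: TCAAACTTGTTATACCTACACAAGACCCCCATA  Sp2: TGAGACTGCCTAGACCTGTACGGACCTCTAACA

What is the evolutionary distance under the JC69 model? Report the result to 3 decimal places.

The sequences differ at 16 of 33 sites, so p = 16/33 ≈ 0.484848.
d = −(3/4) ln(1 − 4p/3) = −0.75 ln(1 − 0.646464) = −0.75 ln(0.353536)
  = −0.75 × (-1.039770) = 0.779828 substitutions/site.

0.780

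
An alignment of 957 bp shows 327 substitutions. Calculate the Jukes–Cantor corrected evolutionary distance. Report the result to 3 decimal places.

0.456

p = 327/957 ≈ 0.341693.
d = −(3/4) ln(1 − 4p/3) = −0.75 ln(1 − 0.455591) = −0.75 ln(0.544409)
  = −0.75 × (-0.608054) = 0.456041 substitutions/site.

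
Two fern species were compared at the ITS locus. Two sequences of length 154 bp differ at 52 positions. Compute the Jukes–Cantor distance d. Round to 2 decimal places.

0.45

p = 52/154 ≈ 0.337662.
d = −(3/4) ln(1 − 4p/3) = −0.75 ln(1 − 0.450216) = −0.75 ln(0.549784)
  = −0.75 × (-0.598230) = 0.448673 substitutions/site.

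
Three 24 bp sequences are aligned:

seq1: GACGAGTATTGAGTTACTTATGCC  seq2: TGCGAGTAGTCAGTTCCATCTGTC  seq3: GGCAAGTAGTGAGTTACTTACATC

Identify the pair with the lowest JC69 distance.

seq1 and seq3

seq1–seq2: 8/24 differ, p = 0.333, d = 0.441.
seq1–seq3: 6/24 differ, p = 0.250, d = 0.304.
seq2–seq3: 8/24 differ, p = 0.333, d = 0.441.
The smallest distance is between seq1 and seq3.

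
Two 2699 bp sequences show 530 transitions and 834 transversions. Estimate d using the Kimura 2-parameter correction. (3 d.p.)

0.845

P = 530/2699 ≈ 0.196369 and Q = 834/2699 ≈ 0.309003.
Under the Kimura two-parameter model, d = −½ ln(1 − 2P − Q) − ¼ ln(1 − 2Q).
1 − 2P − Q = 0.298259, giving −½ ln(0.298259) = 0.604897.
1 − 2Q = 0.381994, giving −¼ ln(0.381994) = 0.240588.
d = 0.604897 + 0.240588 = 0.845485.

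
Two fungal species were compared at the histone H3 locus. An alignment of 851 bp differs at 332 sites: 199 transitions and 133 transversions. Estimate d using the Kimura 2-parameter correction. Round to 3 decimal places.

0.583

P = 199/851 ≈ 0.233843 and Q = 133/851 ≈ 0.156287.
Under the Kimura two-parameter model, d = −½ ln(1 − 2P − Q) − ¼ ln(1 − 2Q).
1 − 2P − Q = 0.376027, giving −½ ln(0.376027) = 0.489047.
1 − 2Q = 0.687426, giving −¼ ln(0.687426) = 0.093700.
d = 0.489047 + 0.093700 = 0.582747.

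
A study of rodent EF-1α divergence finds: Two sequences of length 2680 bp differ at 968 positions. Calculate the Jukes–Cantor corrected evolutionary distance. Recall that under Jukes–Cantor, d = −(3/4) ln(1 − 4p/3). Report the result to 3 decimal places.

0.493

p = 968/2680 ≈ 0.361194.
d = −(3/4) ln(1 − 4p/3) = −0.75 ln(1 − 0.481592) = −0.75 ln(0.518408)
  = −0.75 × (-0.656993) = 0.492745 substitutions/site.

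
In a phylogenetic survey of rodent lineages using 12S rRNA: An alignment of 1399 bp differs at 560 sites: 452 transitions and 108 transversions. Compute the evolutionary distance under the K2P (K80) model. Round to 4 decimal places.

P = 452/1399 ≈ 0.323088 and Q = 108/1399 ≈ 0.077198.
Under the Kimura two-parameter model, d = −½ ln(1 − 2P − Q) − ¼ ln(1 − 2Q).
1 − 2P − Q = 0.276626, giving −½ ln(0.276626) = 0.642544.
1 − 2Q = 0.845604, giving −¼ ln(0.845604) = 0.041926.
d = 0.642544 + 0.041926 = 0.684470.

0.6845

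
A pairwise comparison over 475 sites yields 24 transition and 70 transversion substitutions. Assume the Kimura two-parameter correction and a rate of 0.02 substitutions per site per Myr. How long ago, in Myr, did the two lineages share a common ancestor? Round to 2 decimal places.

5.75

P = 24/475 ≈ 0.050526 and Q = 70/475 ≈ 0.147368.
Under the Kimura two-parameter model, d = −½ ln(1 − 2P − Q) − ¼ ln(1 − 2Q).
1 − 2P − Q = 0.75158, giving −½ ln(0.75158) = 0.142789.
1 − 2Q = 0.705264, giving −¼ ln(0.705264) = 0.087296.
d = 0.142789 + 0.087296 = 0.230085.
Under a molecular clock d = 2μt, so t = d/(2μ) = 0.230085 / (2 × 0.02) = 5.75 Myr.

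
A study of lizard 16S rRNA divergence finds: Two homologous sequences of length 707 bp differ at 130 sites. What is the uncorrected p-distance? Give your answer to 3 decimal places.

0.184

p = 130/707 = 0.183875… ≈ 0.184 (to 3 d.p.).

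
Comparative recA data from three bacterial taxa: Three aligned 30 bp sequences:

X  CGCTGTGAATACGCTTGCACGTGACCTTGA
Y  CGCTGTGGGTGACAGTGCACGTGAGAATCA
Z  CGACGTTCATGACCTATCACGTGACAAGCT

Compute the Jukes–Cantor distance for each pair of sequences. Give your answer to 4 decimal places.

d(X,Y) = 0.5034, d(X,Z) = 0.7301, d(Y,Z) = 0.5716

X–Y: 11/30 sites differ → p ≈ 0.366667, d = −0.75 ln(1 − 0.488889) = 0.503376 ≈ 0.5034.
X–Z: 14/30 sites differ → p ≈ 0.466667, d = −0.75 ln(1 − 0.622223) = 0.730088 ≈ 0.7301.
Y–Z: 12/30 sites differ → p = 0.4, d = −0.75 ln(1 − 0.533333) = 0.571605 ≈ 0.5716.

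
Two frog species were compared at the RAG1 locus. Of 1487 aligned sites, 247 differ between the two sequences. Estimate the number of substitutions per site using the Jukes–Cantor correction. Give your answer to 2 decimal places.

p = 247/1487 ≈ 0.166106.
d = −(3/4) ln(1 − 4p/3) = −0.75 ln(1 − 0.221475) = −0.75 ln(0.778525)
  = −0.75 × (-0.250354) = 0.187766 substitutions/site.

0.19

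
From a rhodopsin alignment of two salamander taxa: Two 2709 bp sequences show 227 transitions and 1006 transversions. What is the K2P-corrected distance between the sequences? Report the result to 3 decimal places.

0.727

P = 227/2709 ≈ 0.083795 and Q = 1006/2709 ≈ 0.371355.
Under the Kimura two-parameter model, d = −½ ln(1 − 2P − Q) − ¼ ln(1 − 2Q).
1 − 2P − Q = 0.461055, giving −½ ln(0.461055) = 0.387119.
1 − 2Q = 0.25729, giving −¼ ln(0.25729) = 0.339388.
d = 0.387119 + 0.339388 = 0.726507.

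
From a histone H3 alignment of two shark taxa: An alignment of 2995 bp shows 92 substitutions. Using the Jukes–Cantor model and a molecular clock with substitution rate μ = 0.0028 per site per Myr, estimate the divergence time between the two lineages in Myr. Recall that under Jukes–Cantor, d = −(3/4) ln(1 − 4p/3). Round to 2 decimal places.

5.60

p = 92/2995 ≈ 0.030718.
d = −(3/4) ln(1 − 4p/3) = −0.75 ln(1 − 0.040957) = −0.75 ln(0.959043)
  = −0.75 × (-0.041819) = 0.031364 substitutions/site.
Under a molecular clock d = 2μt, so t = d/(2μ) = 0.031364 / (2 × 0.0028) = 5.60 Myr.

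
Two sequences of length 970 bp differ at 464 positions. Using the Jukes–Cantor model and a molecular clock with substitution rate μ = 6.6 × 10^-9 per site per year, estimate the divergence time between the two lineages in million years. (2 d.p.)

57.70

p = 464/970 ≈ 0.478351.
d = −(3/4) ln(1 − 4p/3) = −0.75 ln(1 − 0.637801) = −0.75 ln(0.362199)
  = −0.75 × (-1.015561) = 0.761671 substitutions/site.
Under a molecular clock d = 2μt, so t = d/(2μ) = 0.761671 / (2 × 6.6 × 10^-9) = 57.70 million years.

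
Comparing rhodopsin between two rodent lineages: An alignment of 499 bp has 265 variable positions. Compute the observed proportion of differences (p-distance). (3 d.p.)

0.531

p = 265/499 = 0.531062… ≈ 0.531 (to 3 d.p.).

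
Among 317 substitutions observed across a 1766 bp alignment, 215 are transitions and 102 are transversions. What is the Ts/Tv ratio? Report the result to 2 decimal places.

2.11

R = 215/102 = 2.107843… ≈ 2.11 (to 2 d.p.).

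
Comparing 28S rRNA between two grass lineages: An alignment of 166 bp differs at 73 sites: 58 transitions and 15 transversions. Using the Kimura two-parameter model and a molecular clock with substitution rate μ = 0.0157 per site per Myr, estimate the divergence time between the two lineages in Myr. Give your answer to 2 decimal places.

P = 58/166 ≈ 0.349398 and Q = 15/166 ≈ 0.090361.
Under the Kimura two-parameter model, d = −½ ln(1 − 2P − Q) − ¼ ln(1 − 2Q).
1 − 2P − Q = 0.210843, giving −½ ln(0.210843) = 0.778321.
1 − 2Q = 0.819278, giving −¼ ln(0.819278) = 0.049833.
d = 0.778321 + 0.049833 = 0.828154.
Under a molecular clock d = 2μt, so t = d/(2μ) = 0.828154 / (2 × 0.0157) = 26.37 Myr.

26.37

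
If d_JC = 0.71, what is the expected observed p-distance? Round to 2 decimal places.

p = (3/4)(1 − e^(−4d/3)) = 0.75 × (1 − e^(-0.946667)) = 0.75 × (1 − 0.388032) = 0.458976.

0.46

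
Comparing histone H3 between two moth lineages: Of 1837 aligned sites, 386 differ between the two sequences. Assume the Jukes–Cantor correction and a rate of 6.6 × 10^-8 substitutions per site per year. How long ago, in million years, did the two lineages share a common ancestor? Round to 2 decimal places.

1.87

p = 386/1837 ≈ 0.210125.
d = −(3/4) ln(1 − 4p/3) = −0.75 ln(1 − 0.280167) = −0.75 ln(0.719833)
  = −0.75 × (-0.328736) = 0.246552 substitutions/site.
Under a molecular clock d = 2μt, so t = d/(2μ) = 0.246552 / (2 × 6.6 × 10^-8) = 1.87 million years.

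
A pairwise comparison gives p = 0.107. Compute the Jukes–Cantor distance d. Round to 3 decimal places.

d = −(3/4) ln(1 − 4p/3) = −0.75 ln(1 − 0.142667) = −0.75 ln(0.857333)
  = −0.75 × (-0.153929) = 0.115447 substitutions/site.

0.115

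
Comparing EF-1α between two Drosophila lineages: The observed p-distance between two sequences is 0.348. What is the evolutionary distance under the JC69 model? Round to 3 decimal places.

d = −(3/4) ln(1 − 4p/3) = −0.75 ln(1 − 0.464) = −0.75 ln(0.536)
  = −0.75 × (-0.623621) = 0.467716 substitutions/site.

0.468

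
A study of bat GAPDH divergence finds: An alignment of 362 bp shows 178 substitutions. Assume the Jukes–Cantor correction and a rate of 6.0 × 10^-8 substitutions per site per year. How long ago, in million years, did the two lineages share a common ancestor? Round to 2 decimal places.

6.66

p = 178/362 ≈ 0.491713.
d = −(3/4) ln(1 − 4p/3) = −0.75 ln(1 − 0.655617) = −0.75 ln(0.344383)
  = −0.75 × (-1.066001) = 0.799501 substitutions/site.
Under a molecular clock d = 2μt, so t = d/(2μ) = 0.799501 / (2 × 6.0 × 10^-8) = 6.66 million years.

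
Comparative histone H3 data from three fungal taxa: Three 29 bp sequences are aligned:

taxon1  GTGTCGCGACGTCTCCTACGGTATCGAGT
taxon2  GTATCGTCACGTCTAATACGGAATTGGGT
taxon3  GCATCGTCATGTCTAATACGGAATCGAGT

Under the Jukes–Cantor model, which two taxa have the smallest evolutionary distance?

taxon1–taxon2: 8/29 differ, p = 0.276, d = 0.344.
taxon1–taxon3: 8/29 differ, p = 0.276, d = 0.344.
taxon2–taxon3: 4/29 differ, p = 0.138, d = 0.152.
The smallest distance is between taxon2 and taxon3.

taxon2 and taxon3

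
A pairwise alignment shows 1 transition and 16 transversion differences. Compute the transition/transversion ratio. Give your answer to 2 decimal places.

0.06

R = 1/16 = 0.0625 ≈ 0.06 (to 2 d.p.).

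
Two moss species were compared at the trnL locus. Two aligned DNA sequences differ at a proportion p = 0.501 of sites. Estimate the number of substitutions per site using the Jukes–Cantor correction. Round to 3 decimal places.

d = −(3/4) ln(1 − 4p/3) = −0.75 ln(1 − 0.668) = −0.75 ln(0.332)
  = −0.75 × (-1.102620) = 0.826965 substitutions/site.

0.827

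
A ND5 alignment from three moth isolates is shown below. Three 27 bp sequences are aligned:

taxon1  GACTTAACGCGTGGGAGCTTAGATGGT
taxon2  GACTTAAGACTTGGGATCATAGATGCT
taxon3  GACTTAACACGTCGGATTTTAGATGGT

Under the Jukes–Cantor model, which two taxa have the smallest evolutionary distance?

taxon1 and taxon3

taxon1–taxon2: 6/27 differ, p = 0.222, d = 0.264.
taxon1–taxon3: 4/27 differ, p = 0.148, d = 0.165.
taxon2–taxon3: 6/27 differ, p = 0.222, d = 0.264.
The smallest distance is between taxon1 and taxon3.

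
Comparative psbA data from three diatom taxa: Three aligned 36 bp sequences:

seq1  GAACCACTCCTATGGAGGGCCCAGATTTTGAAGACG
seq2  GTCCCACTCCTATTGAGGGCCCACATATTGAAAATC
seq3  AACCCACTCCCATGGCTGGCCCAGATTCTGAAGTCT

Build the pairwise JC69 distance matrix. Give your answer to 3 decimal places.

seq1–seq2: 8/36 sites differ → p ≈ 0.222222, d = −0.75 ln(1 − 0.296296) = 0.263548 ≈ 0.264.
seq1–seq3: 8/36 sites differ → p ≈ 0.222222, d = −0.75 ln(1 − 0.296296) = 0.263548 ≈ 0.264.
seq2–seq3: 13/36 sites differ → p ≈ 0.361111, d = −0.75 ln(1 − 0.481481) = 0.492584 ≈ 0.493.

d(seq1,seq2) = 0.264, d(seq1,seq3) = 0.264, d(seq2,seq3) = 0.493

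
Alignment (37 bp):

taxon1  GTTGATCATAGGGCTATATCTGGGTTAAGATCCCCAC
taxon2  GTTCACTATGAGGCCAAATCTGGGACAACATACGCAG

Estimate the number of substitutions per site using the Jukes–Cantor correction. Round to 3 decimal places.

0.474

The sequences differ at 13 of 37 sites, so p = 13/37 ≈ 0.351351.
d = −(3/4) ln(1 − 4p/3) = −0.75 ln(1 − 0.468468) = −0.75 ln(0.531532)
  = −0.75 × (-0.631992) = 0.473994 substitutions/site.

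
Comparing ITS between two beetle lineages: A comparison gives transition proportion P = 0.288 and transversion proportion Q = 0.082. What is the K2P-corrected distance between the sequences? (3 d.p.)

0.581

Under the Kimura two-parameter model, d = −½ ln(1 − 2P − Q) − ¼ ln(1 − 2Q).
1 − 2P − Q = 0.342, giving −½ ln(0.342) = 0.536472.
1 − 2Q = 0.836, giving −¼ ln(0.836) = 0.044782.
d = 0.536472 + 0.044782 = 0.581254.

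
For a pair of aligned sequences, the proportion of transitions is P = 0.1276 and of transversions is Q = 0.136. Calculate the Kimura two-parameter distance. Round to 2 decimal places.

0.33

Under the Kimura two-parameter model, d = −½ ln(1 − 2P − Q) − ¼ ln(1 − 2Q).
1 − 2P − Q = 0.6088, giving −½ ln(0.6088) = 0.248133.
1 − 2Q = 0.728, giving −¼ ln(0.728) = 0.079364.
d = 0.248133 + 0.079364 = 0.327497.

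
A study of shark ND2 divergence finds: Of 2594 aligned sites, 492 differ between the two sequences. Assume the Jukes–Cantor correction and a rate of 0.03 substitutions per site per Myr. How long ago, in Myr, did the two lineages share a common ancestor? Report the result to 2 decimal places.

3.64

p = 492/2594 ≈ 0.189668.
d = −(3/4) ln(1 − 4p/3) = −0.75 ln(1 − 0.252891) = −0.75 ln(0.747109)
  = −0.75 × (-0.291544) = 0.218658 substitutions/site.
Under a molecular clock d = 2μt, so t = d/(2μ) = 0.218658 / (2 × 0.03) = 3.64 Myr.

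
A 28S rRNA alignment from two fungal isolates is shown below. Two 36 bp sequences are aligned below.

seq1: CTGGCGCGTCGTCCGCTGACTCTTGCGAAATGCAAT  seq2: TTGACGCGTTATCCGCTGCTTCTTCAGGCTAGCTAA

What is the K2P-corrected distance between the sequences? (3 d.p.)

0.552

Of 36 sites, 6 differences are transitions and 8 are transversions, so P = 6/36 ≈ 0.166667 and Q = 8/36 ≈ 0.222222.
Under the Kimura two-parameter model, d = −½ ln(1 − 2P − Q) − ¼ ln(1 − 2Q).
1 − 2P − Q = 0.444444, giving −½ ln(0.444444) = 0.405466.
1 − 2Q = 0.555556, giving −¼ ln(0.555556) = 0.146946.
d = 0.405466 + 0.146946 = 0.552412.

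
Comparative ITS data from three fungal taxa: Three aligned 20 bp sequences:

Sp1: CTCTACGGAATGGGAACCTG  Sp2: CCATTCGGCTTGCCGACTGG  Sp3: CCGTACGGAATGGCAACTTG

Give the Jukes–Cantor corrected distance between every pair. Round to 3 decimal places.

d(Sp1,Sp2) = 0.824, d(Sp1,Sp3) = 0.233, d(Sp2,Sp3) = 0.471

Sp1–Sp2: 10/20 sites differ → p = 0.5, d = −0.75 ln(1 − 0.666667) = 0.823960 ≈ 0.824.
Sp1–Sp3: 4/20 sites differ → p = 0.2, d = −0.75 ln(1 − 0.266667) = 0.232617 ≈ 0.233.
Sp2–Sp3: 7/20 sites differ → p = 0.35, d = −0.75 ln(1 − 0.466667) = 0.471457 ≈ 0.471.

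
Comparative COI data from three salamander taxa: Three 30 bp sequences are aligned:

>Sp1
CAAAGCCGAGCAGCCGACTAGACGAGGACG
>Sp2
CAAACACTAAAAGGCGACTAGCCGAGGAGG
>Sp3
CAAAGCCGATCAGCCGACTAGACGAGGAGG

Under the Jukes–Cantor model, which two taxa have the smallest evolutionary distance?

Sp1 and Sp3

Sp1–Sp2: 8/30 differ, p = 0.267, d = 0.330.
Sp1–Sp3: 2/30 differ, p = 0.067, d = 0.070.
Sp2–Sp3: 7/30 differ, p = 0.233, d = 0.280.
The smallest distance is between Sp1 and Sp3.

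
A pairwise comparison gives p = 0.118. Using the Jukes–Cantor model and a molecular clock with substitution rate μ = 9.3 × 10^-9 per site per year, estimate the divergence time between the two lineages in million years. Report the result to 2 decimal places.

6.90

d = −(3/4) ln(1 − 4p/3) = −0.75 ln(1 − 0.157333) = −0.75 ln(0.842667)
  = −0.75 × (-0.171183) = 0.128387 substitutions/site.
Under a molecular clock d = 2μt, so t = d/(2μ) = 0.128387 / (2 × 9.3 × 10^-9) = 6.90 million years.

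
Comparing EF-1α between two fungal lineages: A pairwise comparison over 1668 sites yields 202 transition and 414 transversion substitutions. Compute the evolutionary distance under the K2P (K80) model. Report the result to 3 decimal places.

P = 202/1668 ≈ 0.121103 and Q = 414/1668 ≈ 0.248201.
Under the Kimura two-parameter model, d = −½ ln(1 − 2P − Q) − ¼ ln(1 − 2Q).
1 − 2P − Q = 0.509593, giving −½ ln(0.509593) = 0.337071.
1 − 2Q = 0.503598, giving −¼ ln(0.503598) = 0.171494.
d = 0.337071 + 0.171494 = 0.508565.

0.509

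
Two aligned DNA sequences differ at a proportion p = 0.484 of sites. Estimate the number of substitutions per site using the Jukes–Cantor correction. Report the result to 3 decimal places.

0.777

d = −(3/4) ln(1 − 4p/3) = −0.75 ln(1 − 0.645333) = −0.75 ln(0.354667)
  = −0.75 × (-1.036576) = 0.777432 substitutions/site.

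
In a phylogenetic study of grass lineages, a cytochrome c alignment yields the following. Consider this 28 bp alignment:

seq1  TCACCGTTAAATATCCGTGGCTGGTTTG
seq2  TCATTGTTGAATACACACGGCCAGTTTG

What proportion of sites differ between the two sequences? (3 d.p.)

The sequences differ at 9 of 28 positions (sites 4, 5, 9, 14, 15, 17, 18, 22, 23).
p = 9/28 = 0.321428… ≈ 0.321 (to 3 d.p.).

0.321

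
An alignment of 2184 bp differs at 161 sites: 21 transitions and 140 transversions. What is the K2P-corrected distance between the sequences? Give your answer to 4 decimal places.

P = 21/2184 ≈ 0.009615 and Q = 140/2184 ≈ 0.064103.
Under the Kimura two-parameter model, d = −½ ln(1 − 2P − Q) − ¼ ln(1 − 2Q).
1 − 2P − Q = 0.916667, giving −½ ln(0.916667) = 0.043506.
1 − 2Q = 0.871794, giving −¼ ln(0.871794) = 0.034301.
d = 0.043506 + 0.034301 = 0.077807.

0.0778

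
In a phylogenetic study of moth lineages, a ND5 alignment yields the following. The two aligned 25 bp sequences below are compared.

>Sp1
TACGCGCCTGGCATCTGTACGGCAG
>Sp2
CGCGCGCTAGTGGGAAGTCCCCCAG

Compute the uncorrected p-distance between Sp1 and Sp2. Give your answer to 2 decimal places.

0.52

The sequences differ at 13 of 25 positions.
p = 13/25 = 0.52.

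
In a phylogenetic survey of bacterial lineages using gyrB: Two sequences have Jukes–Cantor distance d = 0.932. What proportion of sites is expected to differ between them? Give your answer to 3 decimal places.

0.534

p = (3/4)(1 − e^(−4d/3)) = 0.75 × (1 − e^(-1.242667)) = 0.75 × (1 − 0.288613) = 0.533540.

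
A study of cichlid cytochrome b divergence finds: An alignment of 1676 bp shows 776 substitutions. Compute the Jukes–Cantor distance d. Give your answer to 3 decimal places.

0.720

p = 776/1676 ≈ 0.463007.
d = −(3/4) ln(1 − 4p/3) = −0.75 ln(1 − 0.617343) = −0.75 ln(0.382657)
  = −0.75 × (-0.960616) = 0.720462 substitutions/site.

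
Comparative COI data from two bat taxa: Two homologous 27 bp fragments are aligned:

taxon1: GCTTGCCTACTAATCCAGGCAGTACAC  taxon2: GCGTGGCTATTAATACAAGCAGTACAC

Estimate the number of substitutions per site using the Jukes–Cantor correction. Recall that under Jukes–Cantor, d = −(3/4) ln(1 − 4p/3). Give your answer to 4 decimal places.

The sequences differ at 5 of 27 sites (3, 6, 10, 15, 18), so p = 5/27 ≈ 0.185185.
d = −(3/4) ln(1 − 4p/3) = −0.75 ln(1 − 0.246913) = −0.75 ln(0.753087)
  = −0.75 × (-0.283575) = 0.212681 substitutions/site.

0.2127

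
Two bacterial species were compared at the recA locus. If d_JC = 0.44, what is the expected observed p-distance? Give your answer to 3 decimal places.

0.333

p = (3/4)(1 − e^(−4d/3)) = 0.75 × (1 − e^(-0.586667)) = 0.75 × (1 − 0.556178) = 0.332867.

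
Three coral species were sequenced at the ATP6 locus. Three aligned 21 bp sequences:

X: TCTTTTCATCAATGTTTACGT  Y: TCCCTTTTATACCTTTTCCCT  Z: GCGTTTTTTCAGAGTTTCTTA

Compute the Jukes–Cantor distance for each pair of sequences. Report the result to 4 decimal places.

X–Y: 11/21 sites differ → p ≈ 0.52381, d = −0.75 ln(1 − 0.698413) = 0.899023 ≈ 0.8990.
X–Z: 10/21 sites differ → p ≈ 0.47619, d = −0.75 ln(1 − 0.63492) = 0.755729 ≈ 0.7557.
Y–Z: 11/21 sites differ → p ≈ 0.52381, d = −0.75 ln(1 − 0.698413) = 0.899023 ≈ 0.8990.

d(X,Y) = 0.8990, d(X,Z) = 0.7557, d(Y,Z) = 0.8990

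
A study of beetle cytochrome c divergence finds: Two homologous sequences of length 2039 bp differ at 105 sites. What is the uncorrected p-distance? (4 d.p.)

p = 105/2039 = 0.051495… ≈ 0.0515 (to 4 d.p.).

0.0515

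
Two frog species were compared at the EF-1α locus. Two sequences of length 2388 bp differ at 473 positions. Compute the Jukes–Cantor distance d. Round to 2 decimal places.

p = 473/2388 ≈ 0.198074.
d = −(3/4) ln(1 − 4p/3) = −0.75 ln(1 − 0.264099) = −0.75 ln(0.735901)
  = −0.75 × (-0.306660) = 0.229995 substitutions/site.

0.23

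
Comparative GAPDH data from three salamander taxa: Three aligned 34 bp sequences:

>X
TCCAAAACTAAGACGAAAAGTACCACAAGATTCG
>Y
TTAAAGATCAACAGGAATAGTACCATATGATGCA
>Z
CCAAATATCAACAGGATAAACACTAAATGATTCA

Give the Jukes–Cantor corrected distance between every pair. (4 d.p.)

X–Y: 12/34 sites differ → p ≈ 0.352941, d = −0.75 ln(1 − 0.470588) = 0.476991 ≈ 0.4770.
X–Z: 14/34 sites differ → p ≈ 0.411765, d = −0.75 ln(1 − 0.54902) = 0.597249 ≈ 0.5972.
Y–Z: 10/34 sites differ → p ≈ 0.294118, d = −0.75 ln(1 − 0.392157) = 0.373379 ≈ 0.3734.

d(X,Y) = 0.4770, d(X,Z) = 0.5972, d(Y,Z) = 0.3734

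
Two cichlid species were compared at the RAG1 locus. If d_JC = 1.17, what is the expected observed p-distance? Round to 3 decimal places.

0.592

p = (3/4)(1 − e^(−4d/3)) = 0.75 × (1 − e^(-1.56)) = 0.75 × (1 − 0.210136) = 0.592398.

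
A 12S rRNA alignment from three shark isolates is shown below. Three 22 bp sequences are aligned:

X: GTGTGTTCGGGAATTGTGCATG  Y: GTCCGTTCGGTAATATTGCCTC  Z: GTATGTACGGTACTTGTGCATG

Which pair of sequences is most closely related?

X–Y: 7/22 differ, p = 0.318, d = 0.414.
X–Z: 4/22 differ, p = 0.182, d = 0.208.
Y–Z: 8/22 differ, p = 0.364, d = 0.497.
The smallest distance is between X and Z.

X and Z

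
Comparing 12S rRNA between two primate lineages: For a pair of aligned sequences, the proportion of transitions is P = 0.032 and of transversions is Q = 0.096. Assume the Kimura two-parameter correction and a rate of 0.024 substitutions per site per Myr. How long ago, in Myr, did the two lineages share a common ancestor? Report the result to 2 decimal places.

Under the Kimura two-parameter model, d = −½ ln(1 − 2P − Q) − ¼ ln(1 − 2Q).
1 − 2P − Q = 0.84, giving −½ ln(0.84) = 0.087177.
1 − 2Q = 0.808, giving −¼ ln(0.808) = 0.053298.
d = 0.087177 + 0.053298 = 0.140475.
Under a molecular clock d = 2μt, so t = d/(2μ) = 0.140475 / (2 × 0.024) = 2.93 Myr.

2.93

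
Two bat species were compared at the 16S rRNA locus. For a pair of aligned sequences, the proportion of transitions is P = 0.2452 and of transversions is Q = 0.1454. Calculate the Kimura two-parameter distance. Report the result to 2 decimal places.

0.59

Under the Kimura two-parameter model, d = −½ ln(1 − 2P − Q) − ¼ ln(1 − 2Q).
1 − 2P − Q = 0.3642, giving −½ ln(0.3642) = 0.505026.
1 − 2Q = 0.7092, giving −¼ ln(0.7092) = 0.085904.
d = 0.505026 + 0.085904 = 0.590930.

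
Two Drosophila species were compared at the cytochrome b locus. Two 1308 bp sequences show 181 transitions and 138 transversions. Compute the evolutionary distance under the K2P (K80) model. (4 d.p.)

P = 181/1308 ≈ 0.138379 and Q = 138/1308 ≈ 0.105505.
Under the Kimura two-parameter model, d = −½ ln(1 − 2P − Q) − ¼ ln(1 − 2Q).
1 − 2P − Q = 0.617737, giving −½ ln(0.617737) = 0.240846.
1 − 2Q = 0.78899, giving −¼ ln(0.78899) = 0.059250.
d = 0.240846 + 0.059250 = 0.300096.

0.3001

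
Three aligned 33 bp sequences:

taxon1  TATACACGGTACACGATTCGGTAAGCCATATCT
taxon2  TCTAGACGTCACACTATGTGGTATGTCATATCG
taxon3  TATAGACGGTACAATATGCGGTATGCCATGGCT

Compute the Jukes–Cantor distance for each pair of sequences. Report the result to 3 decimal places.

taxon1–taxon2: 10/33 sites differ → p ≈ 0.30303, d = −0.75 ln(1 − 0.40404) = 0.388186 ≈ 0.388.
taxon1–taxon3: 7/33 sites differ → p ≈ 0.212121, d = −0.75 ln(1 − 0.282828) = 0.249330 ≈ 0.249.
taxon2–taxon3: 9/33 sites differ → p ≈ 0.272727, d = −0.75 ln(1 − 0.363636) = 0.338988 ≈ 0.339.

d(taxon1,taxon2) = 0.388, d(taxon1,taxon3) = 0.249, d(taxon2,taxon3) = 0.339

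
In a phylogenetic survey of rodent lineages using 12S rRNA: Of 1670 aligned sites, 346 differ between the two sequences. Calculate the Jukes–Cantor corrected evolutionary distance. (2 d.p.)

0.24

p = 346/1670 ≈ 0.207186.
d = −(3/4) ln(1 − 4p/3) = −0.75 ln(1 − 0.276248) = −0.75 ln(0.723752)
  = −0.75 × (-0.323306) = 0.242480 substitutions/site.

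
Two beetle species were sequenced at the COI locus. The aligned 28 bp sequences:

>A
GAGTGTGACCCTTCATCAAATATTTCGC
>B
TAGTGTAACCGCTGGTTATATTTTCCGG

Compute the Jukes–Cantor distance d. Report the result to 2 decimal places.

The sequences differ at 11 of 28 sites, so p = 11/28 ≈ 0.392857.
d = −(3/4) ln(1 − 4p/3) = −0.75 ln(1 − 0.523809) = −0.75 ln(0.476191)
  = −0.75 × (-0.741936) = 0.556452 substitutions/site.

0.56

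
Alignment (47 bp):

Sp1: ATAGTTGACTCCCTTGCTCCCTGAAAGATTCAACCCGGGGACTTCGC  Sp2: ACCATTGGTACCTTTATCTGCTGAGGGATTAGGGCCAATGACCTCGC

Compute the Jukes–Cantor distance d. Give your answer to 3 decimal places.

0.734

The sequences differ at 22 of 47 sites, so p = 22/47 ≈ 0.468085.
d = −(3/4) ln(1 − 4p/3) = −0.75 ln(1 − 0.624113) = −0.75 ln(0.375887)
  = −0.75 × (-0.978467) = 0.733850 substitutions/site.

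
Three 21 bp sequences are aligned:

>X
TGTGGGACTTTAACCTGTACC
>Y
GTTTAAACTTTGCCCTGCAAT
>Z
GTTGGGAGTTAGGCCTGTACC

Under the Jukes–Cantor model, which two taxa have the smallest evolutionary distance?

X–Y: 10/21 differ, p = 0.476, d = 0.756.
X–Z: 6/21 differ, p = 0.286, d = 0.360.
Y–Z: 9/21 differ, p = 0.429, d = 0.635.
The smallest distance is between X and Z.

X and Z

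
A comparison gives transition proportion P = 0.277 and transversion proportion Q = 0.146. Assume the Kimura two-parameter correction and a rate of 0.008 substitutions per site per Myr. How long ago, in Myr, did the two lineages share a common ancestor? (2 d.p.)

43.02

Under the Kimura two-parameter model, d = −½ ln(1 − 2P − Q) − ¼ ln(1 − 2Q).
1 − 2P − Q = 0.3, giving −½ ln(0.3) = 0.601986.
1 − 2Q = 0.708, giving −¼ ln(0.708) = 0.086328.
d = 0.601986 + 0.086328 = 0.688314.
Under a molecular clock d = 2μt, so t = d/(2μ) = 0.688314 / (2 × 0.008) = 43.02 Myr.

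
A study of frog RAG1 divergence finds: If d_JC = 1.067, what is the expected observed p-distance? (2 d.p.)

0.57

p = (3/4)(1 − e^(−4d/3)) = 0.75 × (1 − e^(-1.422667)) = 0.75 × (1 − 0.241070) = 0.569198.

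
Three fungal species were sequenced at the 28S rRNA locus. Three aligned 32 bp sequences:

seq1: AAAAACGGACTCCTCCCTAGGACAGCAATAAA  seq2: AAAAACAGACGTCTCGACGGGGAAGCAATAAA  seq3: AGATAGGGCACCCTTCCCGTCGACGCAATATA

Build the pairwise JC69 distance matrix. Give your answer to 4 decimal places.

d(seq1,seq2) = 0.3525, d(seq1,seq3) = 0.7356, d(seq2,seq3) = 0.7356

seq1–seq2: 9/32 sites differ → p = 0.28125, d = −0.75 ln(1 − 0.375) = 0.352503 ≈ 0.3525.
seq1–seq3: 15/32 sites differ → p = 0.46875, d = −0.75 ln(1 − 0.625) = 0.735622 ≈ 0.7356.
seq2–seq3: 15/32 sites differ → p = 0.46875, d = −0.75 ln(1 − 0.625) = 0.735622 ≈ 0.7356.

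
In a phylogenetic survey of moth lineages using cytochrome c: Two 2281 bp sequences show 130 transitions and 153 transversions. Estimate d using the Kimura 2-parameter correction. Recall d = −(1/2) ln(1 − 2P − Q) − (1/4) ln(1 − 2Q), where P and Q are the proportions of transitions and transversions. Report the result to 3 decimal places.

0.136

P = 130/2281 ≈ 0.056993 and Q = 153/2281 ≈ 0.067076.
Under the Kimura two-parameter model, d = −½ ln(1 − 2P − Q) − ¼ ln(1 − 2Q).
1 − 2P − Q = 0.818938, giving −½ ln(0.818938) = 0.099873.
1 − 2Q = 0.865848, giving −¼ ln(0.865848) = 0.036011.
d = 0.099873 + 0.036011 = 0.135884.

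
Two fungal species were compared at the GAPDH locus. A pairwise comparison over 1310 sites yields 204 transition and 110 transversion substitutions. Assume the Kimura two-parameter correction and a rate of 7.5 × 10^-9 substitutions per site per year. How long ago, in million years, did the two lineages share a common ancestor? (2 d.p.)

P = 204/1310 ≈ 0.155725 and Q = 110/1310 ≈ 0.083969.
Under the Kimura two-parameter model, d = −½ ln(1 − 2P − Q) − ¼ ln(1 − 2Q).
1 − 2P − Q = 0.604581, giving −½ ln(0.604581) = 0.251610.
1 − 2Q = 0.832062, giving −¼ ln(0.832062) = 0.045962.
d = 0.251610 + 0.045962 = 0.297572.
Under a molecular clock d = 2μt, so t = d/(2μ) = 0.297572 / (2 × 7.5 × 10^-9) = 19.84 million years.

19.84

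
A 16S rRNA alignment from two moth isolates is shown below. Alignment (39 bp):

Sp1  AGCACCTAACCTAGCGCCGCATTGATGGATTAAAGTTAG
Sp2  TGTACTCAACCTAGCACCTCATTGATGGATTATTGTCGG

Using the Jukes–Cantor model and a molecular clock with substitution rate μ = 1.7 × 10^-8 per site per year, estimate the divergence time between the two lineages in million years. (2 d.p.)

9.23

The sequences differ at 10 of 39 sites (1, 3, 6, 7, 16, 19, 33, 34, 37, 38), so p = 10/39 ≈ 0.25641.
d = −(3/4) ln(1 − 4p/3) = −0.75 ln(1 − 0.34188) = −0.75 ln(0.65812)
  = −0.75 × (-0.418368) = 0.313776 substitutions/site.
Under a molecular clock d = 2μt, so t = d/(2μ) = 0.313776 / (2 × 1.7 × 10^-8) = 9.23 million years.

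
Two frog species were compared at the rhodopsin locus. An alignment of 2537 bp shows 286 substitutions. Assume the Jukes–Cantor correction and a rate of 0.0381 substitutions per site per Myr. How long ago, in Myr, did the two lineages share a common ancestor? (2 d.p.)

1.60

p = 286/2537 ≈ 0.112732.
d = −(3/4) ln(1 − 4p/3) = −0.75 ln(1 − 0.150309) = −0.75 ln(0.849691)
  = −0.75 × (-0.162883) = 0.122162 substitutions/site.
Under a molecular clock d = 2μt, so t = d/(2μ) = 0.122162 / (2 × 0.0381) = 1.60 Myr.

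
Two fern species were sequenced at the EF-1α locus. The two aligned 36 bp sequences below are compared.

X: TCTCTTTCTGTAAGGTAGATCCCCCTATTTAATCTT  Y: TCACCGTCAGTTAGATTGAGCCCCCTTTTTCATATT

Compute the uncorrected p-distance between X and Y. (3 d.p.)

0.306

The sequences differ at 11 of 36 positions.
p = 11/36 = 0.305555… ≈ 0.306 (to 3 d.p.).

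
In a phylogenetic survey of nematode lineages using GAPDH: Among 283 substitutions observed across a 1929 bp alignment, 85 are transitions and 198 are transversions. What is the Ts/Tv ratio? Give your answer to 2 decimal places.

R = 85/198 = 0.429292… ≈ 0.43 (to 2 d.p.).

0.43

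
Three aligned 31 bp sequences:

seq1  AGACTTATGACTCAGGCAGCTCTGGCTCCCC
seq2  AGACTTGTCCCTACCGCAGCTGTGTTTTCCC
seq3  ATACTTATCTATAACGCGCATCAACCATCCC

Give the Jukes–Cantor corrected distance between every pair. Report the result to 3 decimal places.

d(seq1,seq2) = 0.422, d(seq1,seq3) = 0.691, d(seq2,seq3) = 0.691

seq1–seq2: 10/31 sites differ → p ≈ 0.322581, d = −0.75 ln(1 − 0.430108) = 0.421731 ≈ 0.422.
seq1–seq3: 14/31 sites differ → p ≈ 0.451613, d = −0.75 ln(1 − 0.602151) = 0.691262 ≈ 0.691.
seq2–seq3: 14/31 sites differ → p ≈ 0.451613, d = −0.75 ln(1 − 0.602151) = 0.691262 ≈ 0.691.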